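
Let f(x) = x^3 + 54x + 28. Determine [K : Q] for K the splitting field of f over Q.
[K : Q] = 6

By the rational root test, any rational root of the monic integer polynomial f(x) = x^3 + 54x + 28 must be an integer dividing the constant term 28, i.e. one of ±{1, 2, 4, 7, 14, 28}. Evaluating: f(1) = 83, f(-1) = -27, f(2) = 144, f(-2) = -88, f(4) = 308, f(-4) = -252, f(7) = 749, f(-7) = -693, f(14) = 3528, f(-14) = -3472, f(28) = 23492, f(-28) = -23436; none is 0, so f has no rational root and is therefore irreducible over Q (a cubic with no linear factor over a field is irreducible). For an irreducible cubic, the Galois group is A_3 or S_3 according as the discriminant disc(f) = -4a^3 - 27b^2 = -4·(54)^3 - 27·(28)^2 = -651024 is or is not a square in Q. Here disc(f) = -651024 is not a perfect square in Q, so the Galois group of f over Q is not contained in A_3 and must be all of S_3. The splitting field has degree |S_3| = 6 over Q, so [K : Q] = 6.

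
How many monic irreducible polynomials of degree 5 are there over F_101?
There are 2102020080 monic irreducible polynomials of degree 5 over F_101

Each element of F_{101^5} that lies in no proper subfield is a root of exactly one monic irreducible of degree 5 over F_101, and each such polynomial has 5 distinct roots in F_{101^5}. By Möbius inversion the count is N_101(5) = (1/5) Σ_{d|5} μ(5/d) · 101^d = (1/5)(μ(5)·101^1 + μ(1)·101^5) = 10510100400/5 = 2102020080.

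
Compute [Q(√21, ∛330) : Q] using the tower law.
[Q(√21, ∛330) : Q] = 6

Let L = Q(√21, ∛330). Since Q(√21) ⊂ L and [Q(√21):Q] = 2, the tower law gives 2 | [L:Q]. Likewise Q(∛330) ⊂ L with [Q(∛330):Q] = 3 (because 330 is not a perfect cube), so 3 | [L:Q]. As gcd(2,3) = 1, [L:Q] is divisible by 6. Conversely L is generated over Q by √21 and ∛330, so [L:Q] ≤ 2·3 = 6. Therefore [Q(√21, ∛330) : Q] = 6.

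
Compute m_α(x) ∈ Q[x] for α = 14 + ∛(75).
m_α(x) = x^3 - 42x^2 + 588x - 2819

Set β = α - 14 = ∛(75), so β^3 = 75. Then (α - 14)^3 - 75 = 0, i.e. α is a root of g(x) = (x - 14)^3 - 75 = x^3 - 42x^2 + 588x - 2819. Since g(x) = h(x - 14) where h(x) = x^3 - 75, and h is irreducible over Q (because 75 is not a perfect cube, so h has no rational root, and a monic cubic with no rational root is irreducible), g is also irreducible (irreducibility is preserved under the substitution x → x - 14). Hence m_α(x) = x^3 - 42x^2 + 588x - 2819.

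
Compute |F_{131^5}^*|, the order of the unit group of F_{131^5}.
|F_{131^5}^*| = 38579489650

F_{131^5} has 131^5 = 38579489651 elements; its multiplicative group consists of all nonzero elements, so |F_{131^5}^*| = 38579489651 - 1 = 38579489650. (It is cyclic since any finite subgroup of the multiplicative group of a field is cyclic.)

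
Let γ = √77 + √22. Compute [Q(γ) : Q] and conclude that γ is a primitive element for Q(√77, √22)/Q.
[Q(γ) : Q] = 4 (equivalently, Q(γ) = Q(√77, √22))

Obviously Q(γ) ⊆ Q(√77, √22), and [Q(√77, √22):Q] = 4 (since 77, 22 are distinct squarefree integers > 1 with 1694 not a perfect square). To show equality we compute the minimal polynomial of γ. From γ = √77 + √22: γ^2 = 77 + 2√(1694) + 22 = 99 + 2√(1694), so γ^2 - 99 = 2√(1694); squaring, (γ^2 - 99)^2 = 4·1694, i.e. γ^4 - 198γ^2 + 9801 - 6776 = 0, i.e. γ^4 - 198γ^2 + 3025 = 0. So γ is a root of x^4 - 198x^2 + 3025. This polynomial is irreducible over Q: it has no rational root (each ±√77 ± √22 is irrational), and any factorization into two quadratics over Q would force √(1694) ∈ Q (pairing opposite roots) or √77, √22 ∈ Q (other pairings), all impossible. Hence [Q(γ):Q] = 4 = [Q(√77, √22):Q], so Q(γ) = Q(√77, √22).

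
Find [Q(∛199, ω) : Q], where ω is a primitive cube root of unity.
[Q(∛199, ω) : Q] = 6

[Q(∛199):Q] = 3 (min poly x^3 - 199, irreducible since 199 is not a perfect cube). [Q(ω):Q] = 2 (min poly x^2 + x + 1). Since Q(∛199) ⊂ R and ω ∉ R, we have ω ∉ Q(∛199), so x^2 + x + 1 remains irreducible over Q(∛199) and [Q(∛199, ω) : Q(∛199)] = 2. By the tower law, [Q(∛199, ω) : Q] = 3 · 2 = 6. (In fact Q(∛199, ω) is the splitting field of x^3 - 199 over Q.)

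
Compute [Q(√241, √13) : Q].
[Q(√241, √13) : Q] = 4

[Q(√241):Q] = 2 (min poly x^2 - 241, irreducible since 241 is squarefree > 1). For the top step, suppose √13 ∈ Q(√241), say √13 = c + d√241 with c, d ∈ Q. Squaring: 13 = c^2 + 241d^2 + 2cd√241. Since √241 ∉ Q this forces 2cd = 0. If d = 0 then √13 = c ∈ Q, contradicting 13 squarefree > 1. If c = 0 then 13 = 241d^2, so 241·13 = (241d)^2 is a perfect square in Q — but 241·13 = 3133 is not a perfect square (since 241 and 13 are distinct squarefree integers). Contradiction. Hence √13 ∉ Q(√241), so x^2 - 13 stays irreducible over Q(√241) and [Q(√241, √13) : Q(√241)] = 2. By the tower law, [Q(√241, √13) : Q] = 2 · 2 = 4.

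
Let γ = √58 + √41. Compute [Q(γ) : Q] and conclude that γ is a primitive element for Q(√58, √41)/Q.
[Q(γ) : Q] = 4 (equivalently, Q(γ) = Q(√58, √41))

Obviously Q(γ) ⊆ Q(√58, √41), and [Q(√58, √41):Q] = 4 (since 58, 41 are distinct squarefree integers > 1 with 2378 not a perfect square). To show equality we compute the minimal polynomial of γ. From γ = √58 + √41: γ^2 = 58 + 2√(2378) + 41 = 99 + 2√(2378), so γ^2 - 99 = 2√(2378); squaring, (γ^2 - 99)^2 = 4·2378, i.e. γ^4 - 198γ^2 + 9801 - 9512 = 0, i.e. γ^4 - 198γ^2 + 289 = 0. So γ is a root of x^4 - 198x^2 + 289. This polynomial is irreducible over Q: it has no rational root (each ±√58 ± √41 is irrational), and any factorization into two quadratics over Q would force √(2378) ∈ Q (pairing opposite roots) or √58, √41 ∈ Q (other pairings), all impossible. Hence [Q(γ):Q] = 4 = [Q(√58, √41):Q], so Q(γ) = Q(√58, √41).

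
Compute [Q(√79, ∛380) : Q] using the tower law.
[Q(√79, ∛380) : Q] = 6

Let L = Q(√79, ∛380). Since Q(√79) ⊂ L and [Q(√79):Q] = 2, the tower law gives 2 | [L:Q]. Likewise Q(∛380) ⊂ L with [Q(∛380):Q] = 3 (because 380 is not a perfect cube), so 3 | [L:Q]. As gcd(2,3) = 1, [L:Q] is divisible by 6. Conversely L is generated over Q by √79 and ∛380, so [L:Q] ≤ 2·3 = 6. Therefore [Q(√79, ∛380) : Q] = 6.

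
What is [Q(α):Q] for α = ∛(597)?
[Q(α):Q] = 3

The minimal polynomial of α is x^3 - 597, irreducible over Q since 597 is not a perfect cube (so x^3 - 597 has no rational root). Hence [Q(α):Q] = deg(m_α) = 3.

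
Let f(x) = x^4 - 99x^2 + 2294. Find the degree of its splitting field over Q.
[K : Q] = 4

Solving the quadratic in x^2: x^2 = (99 ± √(99^2 - 4·2294))/2 = (99 ± √625)/2 = (99 ± 25)/2, giving x^2 = 37 or x^2 = 62. So f(x) = (x^2 - 37)(x^2 - 62) and the roots of f are ±√37, ±√62. Hence the splitting field is K = Q(√37, √62). Since 37 and 62 are distinct squarefree integers > 1, their product 2294 is not a perfect square, so √62 ∉ Q(√37). By the tower law [K:Q] = [Q(√37,√62):Q(√37)] · [Q(√37):Q] = 2 · 2 = 4.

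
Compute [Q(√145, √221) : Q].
[Q(√145, √221) : Q] = 4

[Q(√145):Q] = 2 (min poly x^2 - 145, irreducible since 145 is squarefree > 1). For the top step, suppose √221 ∈ Q(√145), say √221 = c + d√145 with c, d ∈ Q. Squaring: 221 = c^2 + 145d^2 + 2cd√145. Since √145 ∉ Q this forces 2cd = 0. If d = 0 then √221 = c ∈ Q, contradicting 221 squarefree > 1. If c = 0 then 221 = 145d^2, so 145·221 = (145d)^2 is a perfect square in Q — but 145·221 = 32045 is not a perfect square (since 145 and 221 are distinct squarefree integers). Contradiction. Hence √221 ∉ Q(√145), so x^2 - 221 stays irreducible over Q(√145) and [Q(√145, √221) : Q(√145)] = 2. By the tower law, [Q(√145, √221) : Q] = 2 · 2 = 4.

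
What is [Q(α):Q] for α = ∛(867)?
[Q(α):Q] = 3

The minimal polynomial of α is x^3 - 867, irreducible over Q since 867 is not a perfect cube (so x^3 - 867 has no rational root). Hence [Q(α):Q] = deg(m_α) = 3.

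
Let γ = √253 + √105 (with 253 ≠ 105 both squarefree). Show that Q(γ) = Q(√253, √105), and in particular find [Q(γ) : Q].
[Q(γ) : Q] = 4 (equivalently, Q(γ) = Q(√253, √105))

Obviously Q(γ) ⊆ Q(√253, √105), and [Q(√253, √105):Q] = 4 (since 253, 105 are distinct squarefree integers > 1 with 26565 not a perfect square). To show equality we compute the minimal polynomial of γ. From γ = √253 + √105: γ^2 = 253 + 2√(26565) + 105 = 358 + 2√(26565), so γ^2 - 358 = 2√(26565); squaring, (γ^2 - 358)^2 = 4·26565, i.e. γ^4 - 716γ^2 + 128164 - 106260 = 0, i.e. γ^4 - 716γ^2 + 21904 = 0. So γ is a root of x^4 - 716x^2 + 21904. This polynomial is irreducible over Q: it has no rational root (each ±√253 ± √105 is irrational), and any factorization into two quadratics over Q would force √(26565) ∈ Q (pairing opposite roots) or √253, √105 ∈ Q (other pairings), all impossible. Hence [Q(γ):Q] = 4 = [Q(√253, √105):Q], so Q(γ) = Q(√253, √105).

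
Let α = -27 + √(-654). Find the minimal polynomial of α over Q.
m_α(x) = x^2 + 54x + 1383

From α + 27 = √(-654), squaring gives (α + 27)^2 = -654, i.e. α^2 + 54α + 729 = -654, so α^2 + 54α + 1383 = 0. The discriminant of x^2 + 54x + 1383 is (54)^2 - 4·(1383) = 2916 - 5532 = -2616, and 4·(-654) is not a perfect square in Q since -654 is squarefree and ≠ 1. Hence x^2 + 54x + 1383 is irreducible over Q and is the minimal polynomial of α.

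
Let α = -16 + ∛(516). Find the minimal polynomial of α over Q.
m_α(x) = x^3 + 48x^2 + 768x + 3580

Set β = α + 16 = ∛(516), so β^3 = 516. Then (α + 16)^3 - 516 = 0, i.e. α is a root of g(x) = (x + 16)^3 - 516 = x^3 + 48x^2 + 768x + 3580. Since g(x) = h(x + 16) where h(x) = x^3 - 516, and h is irreducible over Q (because 516 is not a perfect cube, so h has no rational root, and a monic cubic with no rational root is irreducible), g is also irreducible (irreducibility is preserved under the substitution x → x + 16). Hence m_α(x) = x^3 + 48x^2 + 768x + 3580.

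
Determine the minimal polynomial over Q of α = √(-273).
m_α(x) = x^2 + 273

α satisfies α^2 + 273 = 0, so x^2 + 273 annihilates α. Since d = -273 is squarefree and ≠ 1, it is not a perfect square in Q, so x^2 + 273 has no rational root and is therefore irreducible over Q (a degree-2 polynomial over a field is irreducible iff it has no root). Hence m_α(x) = x^2 + 273.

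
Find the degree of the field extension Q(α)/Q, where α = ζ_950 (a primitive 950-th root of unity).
[Q(α):Q] = 360

The minimal polynomial of ζ_950 over Q is the 950-th cyclotomic polynomial Φ_950(x), which is irreducible over Q and has degree φ(950) = 360. Hence [Q(α):Q] = φ(950) = 360.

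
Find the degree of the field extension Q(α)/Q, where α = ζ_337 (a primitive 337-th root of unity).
[Q(α):Q] = 336

The minimal polynomial of ζ_337 over Q is the 337-th cyclotomic polynomial Φ_337(x), which is irreducible over Q and has degree φ(337) = 336. Hence [Q(α):Q] = φ(337) = 336.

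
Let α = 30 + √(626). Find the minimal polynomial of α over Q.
m_α(x) = x^2 - 60x + 274

From α - 30 = √(626), squaring gives (α - 30)^2 = 626, i.e. α^2 - 60α + 900 = 626, so α^2 - 60α + 274 = 0. The discriminant of x^2 - 60x + 274 is (-60)^2 - 4·(274) = 3600 - 1096 = 2504, and 4·(626) is not a perfect square in Q since 626 is squarefree and ≠ 1. Hence x^2 - 60x + 274 is irreducible over Q and is the minimal polynomial of α.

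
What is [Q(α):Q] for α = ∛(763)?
[Q(α):Q] = 3

The minimal polynomial of α is x^3 - 763, irreducible over Q since 763 is not a perfect cube (so x^3 - 763 has no rational root). Hence [Q(α):Q] = deg(m_α) = 3.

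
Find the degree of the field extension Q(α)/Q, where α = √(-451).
[Q(α):Q] = 2

[Q(α):Q] equals the degree of the minimal polynomial of α. Here α^2 = -451 and x^2 + 451 is irreducible (d = -451 is squarefree, ≠ 1, hence not a square), so deg(m_α) = 2. Thus [Q(α):Q] = 2.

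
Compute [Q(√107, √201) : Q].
[Q(√107, √201) : Q] = 4

[Q(√107):Q] = 2 (min poly x^2 - 107, irreducible since 107 is squarefree > 1). For the top step, suppose √201 ∈ Q(√107), say √201 = c + d√107 with c, d ∈ Q. Squaring: 201 = c^2 + 107d^2 + 2cd√107. Since √107 ∉ Q this forces 2cd = 0. If d = 0 then √201 = c ∈ Q, contradicting 201 squarefree > 1. If c = 0 then 201 = 107d^2, so 107·201 = (107d)^2 is a perfect square in Q — but 107·201 = 21507 is not a perfect square (since 107 and 201 are distinct squarefree integers). Contradiction. Hence √201 ∉ Q(√107), so x^2 - 201 stays irreducible over Q(√107) and [Q(√107, √201) : Q(√107)] = 2. By the tower law, [Q(√107, √201) : Q] = 2 · 2 = 4.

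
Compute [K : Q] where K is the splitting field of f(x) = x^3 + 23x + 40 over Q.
[K : Q] = 6

By the rational root test, any rational root of the monic integer polynomial f(x) = x^3 + 23x + 40 must be an integer dividing the constant term 40, i.e. one of ±{1, 2, 4, 5, 8, 10, 20, 40}. Evaluating: f(1) = 64, f(-1) = 16, f(2) = 94, f(-2) = -14, f(4) = 196, f(-4) = -116, f(5) = 280, f(-5) = -200, f(8) = 736, f(-8) = -656, f(10) = 1270, f(-10) = -1190, f(20) = 8500, f(-20) = -8420, f(40) = 64960, f(-40) = -64880; none is 0, so f has no rational root and is therefore irreducible over Q (a cubic with no linear factor over a field is irreducible). For an irreducible cubic, the Galois group is A_3 or S_3 according as the discriminant disc(f) = -4a^3 - 27b^2 = -4·(23)^3 - 27·(40)^2 = -91868 is or is not a square in Q. Here disc(f) = -91868 is not a perfect square in Q, so the Galois group of f over Q is not contained in A_3 and must be all of S_3. The splitting field has degree |S_3| = 6 over Q, so [K : Q] = 6.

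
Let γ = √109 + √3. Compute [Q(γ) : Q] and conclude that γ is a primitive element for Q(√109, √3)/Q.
[Q(γ) : Q] = 4 (equivalently, Q(γ) = Q(√109, √3))

Obviously Q(γ) ⊆ Q(√109, √3), and [Q(√109, √3):Q] = 4 (since 109, 3 are distinct squarefree integers > 1 with 327 not a perfect square). To show equality we compute the minimal polynomial of γ. From γ = √109 + √3: γ^2 = 109 + 2√(327) + 3 = 112 + 2√(327), so γ^2 - 112 = 2√(327); squaring, (γ^2 - 112)^2 = 4·327, i.e. γ^4 - 224γ^2 + 12544 - 1308 = 0, i.e. γ^4 - 224γ^2 + 11236 = 0. So γ is a root of x^4 - 224x^2 + 11236. This polynomial is irreducible over Q: it has no rational root (each ±√109 ± √3 is irrational), and any factorization into two quadratics over Q would force √(327) ∈ Q (pairing opposite roots) or √109, √3 ∈ Q (other pairings), all impossible. Hence [Q(γ):Q] = 4 = [Q(√109, √3):Q], so Q(γ) = Q(√109, √3).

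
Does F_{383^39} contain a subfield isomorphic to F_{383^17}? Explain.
No: F_{383^17} is not a subfield of F_{383^39}

F_{p^m} embeds in F_{p^n} iff m | n. Here 17 ∤ 39 (since 39 = 2·17 + 5 with remainder 5 ≠ 0), so F_{383^17} is not a subfield of F_{383^39}. Equivalently: if it were, the tower law would give 17 = [F_{383^17}:F_383] dividing [F_{383^39}:F_383] = 39, contradiction.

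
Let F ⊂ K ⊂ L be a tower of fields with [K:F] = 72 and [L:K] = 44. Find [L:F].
[L:F] = 3168

The tower law says that for any tower of field extensions F ⊂ K ⊂ L with finite degrees, [L:F] = [L:K] · [K:F]. Here this gives [L:F] = 44 · 72 = 3168.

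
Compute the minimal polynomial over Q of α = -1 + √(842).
m_α(x) = x^2 + 2x - 841

From α + 1 = √(842), squaring gives (α + 1)^2 = 842, i.e. α^2 + 2α + 1 = 842, so α^2 + 2α - 841 = 0. The discriminant of x^2 + 2x - 841 is (2)^2 - 4·(-841) = 4 + 3364 = 3368, and 4·(842) is not a perfect square in Q since 842 is squarefree and ≠ 1. Hence x^2 + 2x - 841 is irreducible over Q and is the minimal polynomial of α.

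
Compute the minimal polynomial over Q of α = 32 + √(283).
m_α(x) = x^2 - 64x + 741

From α - 32 = √(283), squaring gives (α - 32)^2 = 283, i.e. α^2 - 64α + 1024 = 283, so α^2 - 64α + 741 = 0. The discriminant of x^2 - 64x + 741 is (-64)^2 - 4·(741) = 4096 - 2964 = 1132, and 4·(283) is not a perfect square in Q since 283 is squarefree and ≠ 1. Hence x^2 - 64x + 741 is irreducible over Q and is the minimal polynomial of α.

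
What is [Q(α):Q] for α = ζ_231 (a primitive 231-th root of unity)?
[Q(α):Q] = 120

The minimal polynomial of ζ_231 over Q is the 231-th cyclotomic polynomial Φ_231(x), which is irreducible over Q and has degree φ(231) = 120. Hence [Q(α):Q] = φ(231) = 120.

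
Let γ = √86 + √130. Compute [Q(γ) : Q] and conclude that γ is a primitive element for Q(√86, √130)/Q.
[Q(γ) : Q] = 4 (equivalently, Q(γ) = Q(√86, √130))

Obviously Q(γ) ⊆ Q(√86, √130), and [Q(√86, √130):Q] = 4 (since 86, 130 are distinct squarefree integers > 1 with 11180 not a perfect square). To show equality we compute the minimal polynomial of γ. From γ = √86 + √130: γ^2 = 86 + 2√(11180) + 130 = 216 + 2√(11180), so γ^2 - 216 = 2√(11180); squaring, (γ^2 - 216)^2 = 4·11180, i.e. γ^4 - 432γ^2 + 46656 - 44720 = 0, i.e. γ^4 - 432γ^2 + 1936 = 0. So γ is a root of x^4 - 432x^2 + 1936. This polynomial is irreducible over Q: it has no rational root (each ±√86 ± √130 is irrational), and any factorization into two quadratics over Q would force √(11180) ∈ Q (pairing opposite roots) or √86, √130 ∈ Q (other pairings), all impossible. Hence [Q(γ):Q] = 4 = [Q(√86, √130):Q], so Q(γ) = Q(√86, √130).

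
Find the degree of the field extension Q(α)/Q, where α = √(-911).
[Q(α):Q] = 2

[Q(α):Q] equals the degree of the minimal polynomial of α. Here α^2 = -911 and x^2 + 911 is irreducible (d = -911 is squarefree, ≠ 1, hence not a square), so deg(m_α) = 2. Thus [Q(α):Q] = 2.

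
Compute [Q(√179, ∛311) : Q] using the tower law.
[Q(√179, ∛311) : Q] = 6

Let L = Q(√179, ∛311). Since Q(√179) ⊂ L and [Q(√179):Q] = 2, the tower law gives 2 | [L:Q]. Likewise Q(∛311) ⊂ L with [Q(∛311):Q] = 3 (because 311 is not a perfect cube), so 3 | [L:Q]. As gcd(2,3) = 1, [L:Q] is divisible by 6. Conversely L is generated over Q by √179 and ∛311, so [L:Q] ≤ 2·3 = 6. Therefore [Q(√179, ∛311) : Q] = 6.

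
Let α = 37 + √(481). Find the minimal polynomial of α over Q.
m_α(x) = x^2 - 74x + 888

From α - 37 = √(481), squaring gives (α - 37)^2 = 481, i.e. α^2 - 74α + 1369 = 481, so α^2 - 74α + 888 = 0. The discriminant of x^2 - 74x + 888 is (-74)^2 - 4·(888) = 5476 - 3552 = 1924, and 4·(481) is not a perfect square in Q since 481 is squarefree and ≠ 1. Hence x^2 - 74x + 888 is irreducible over Q and is the minimal polynomial of α.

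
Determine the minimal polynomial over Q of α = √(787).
m_α(x) = x^2 - 787

α satisfies α^2 - 787 = 0, so x^2 - 787 annihilates α. Since d = 787 is squarefree and ≠ 1, it is not a perfect square in Q, so x^2 - 787 has no rational root and is therefore irreducible over Q (a degree-2 polynomial over a field is irreducible iff it has no root). Hence m_α(x) = x^2 - 787.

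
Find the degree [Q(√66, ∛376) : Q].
[Q(√66, ∛376) : Q] = 6

Let L = Q(√66, ∛376). Since Q(√66) ⊂ L and [Q(√66):Q] = 2, the tower law gives 2 | [L:Q]. Likewise Q(∛376) ⊂ L with [Q(∛376):Q] = 3 (because 376 is not a perfect cube), so 3 | [L:Q]. As gcd(2,3) = 1, [L:Q] is divisible by 6. Conversely L is generated over Q by √66 and ∛376, so [L:Q] ≤ 2·3 = 6. Therefore [Q(√66, ∛376) : Q] = 6.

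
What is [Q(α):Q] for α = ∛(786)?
[Q(α):Q] = 3

The minimal polynomial of α is x^3 - 786, irreducible over Q since 786 is not a perfect cube (so x^3 - 786 has no rational root). Hence [Q(α):Q] = deg(m_α) = 3.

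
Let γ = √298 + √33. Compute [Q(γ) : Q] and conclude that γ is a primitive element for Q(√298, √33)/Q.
[Q(γ) : Q] = 4 (equivalently, Q(γ) = Q(√298, √33))

Obviously Q(γ) ⊆ Q(√298, √33), and [Q(√298, √33):Q] = 4 (since 298, 33 are distinct squarefree integers > 1 with 9834 not a perfect square). To show equality we compute the minimal polynomial of γ. From γ = √298 + √33: γ^2 = 298 + 2√(9834) + 33 = 331 + 2√(9834), so γ^2 - 331 = 2√(9834); squaring, (γ^2 - 331)^2 = 4·9834, i.e. γ^4 - 662γ^2 + 109561 - 39336 = 0, i.e. γ^4 - 662γ^2 + 70225 = 0. So γ is a root of x^4 - 662x^2 + 70225. This polynomial is irreducible over Q: it has no rational root (each ±√298 ± √33 is irrational), and any factorization into two quadratics over Q would force √(9834) ∈ Q (pairing opposite roots) or √298, √33 ∈ Q (other pairings), all impossible. Hence [Q(γ):Q] = 4 = [Q(√298, √33):Q], so Q(γ) = Q(√298, √33).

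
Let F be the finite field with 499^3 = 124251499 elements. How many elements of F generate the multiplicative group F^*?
There are φ(124251498) = 34750944 primitive elements

F_q^* is cyclic of order q - 1 = 124251498. A cyclic group of order m has exactly φ(m) generators. Here m = 124251498 = 2 · 3^2 · 7 · 83 · 109^2, so the number of primitive elements is φ(124251498) = 34750944.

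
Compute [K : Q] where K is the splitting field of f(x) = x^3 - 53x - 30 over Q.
[K : Q] = 6

By the rational root test, any rational root of the monic integer polynomial f(x) = x^3 - 53x - 30 must be an integer dividing the constant term -30, i.e. one of ±{1, 2, 3, 5, 6, 10, 15, 30}. Evaluating: f(1) = -82, f(-1) = 22, f(2) = -128, f(-2) = 68, f(3) = -162, f(-3) = 102, f(5) = -170, f(-5) = 110, f(6) = -132, f(-6) = 72, f(10) = 440, f(-10) = -500, f(15) = 2550, f(-15) = -2610, f(30) = 25380, f(-30) = -25440; none is 0, so f has no rational root and is therefore irreducible over Q (a cubic with no linear factor over a field is irreducible). For an irreducible cubic, the Galois group is A_3 or S_3 according as the discriminant disc(f) = -4a^3 - 27b^2 = -4·(-53)^3 - 27·(-30)^2 = 571208 is or is not a square in Q. Here disc(f) = 571208 is not a perfect square in Q, so the Galois group of f over Q is not contained in A_3 and must be all of S_3. The splitting field has degree |S_3| = 6 over Q, so [K : Q] = 6.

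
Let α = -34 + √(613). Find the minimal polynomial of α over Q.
m_α(x) = x^2 + 68x + 543

From α + 34 = √(613), squaring gives (α + 34)^2 = 613, i.e. α^2 + 68α + 1156 = 613, so α^2 + 68α + 543 = 0. The discriminant of x^2 + 68x + 543 is (68)^2 - 4·(543) = 4624 - 2172 = 2452, and 4·(613) is not a perfect square in Q since 613 is squarefree and ≠ 1. Hence x^2 + 68x + 543 is irreducible over Q and is the minimal polynomial of α.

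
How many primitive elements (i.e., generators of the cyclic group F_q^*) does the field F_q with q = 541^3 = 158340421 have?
There are φ(158340420) = 36189504 primitive elements

F_q^* is cyclic of order q - 1 = 158340420. A cyclic group of order m has exactly φ(m) generators. Here m = 158340420 = 2^2 · 3^4 · 5 · 7 · 13963, so the number of primitive elements is φ(158340420) = 36189504.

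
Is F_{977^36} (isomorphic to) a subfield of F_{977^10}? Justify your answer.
No: F_{977^36} is not a subfield of F_{977^10}

F_{p^m} embeds in F_{p^n} iff m | n. Here 36 ∤ 10 (since 10 = 0·36 + 10 with remainder 10 ≠ 0), so F_{977^36} is not a subfield of F_{977^10}. Equivalently: if it were, the tower law would give 36 = [F_{977^36}:F_977] dividing [F_{977^10}:F_977] = 10, contradiction.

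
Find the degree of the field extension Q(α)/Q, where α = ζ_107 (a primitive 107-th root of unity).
[Q(α):Q] = 106

The minimal polynomial of ζ_107 over Q is the 107-th cyclotomic polynomial Φ_107(x), which is irreducible over Q and has degree φ(107) = 106. Hence [Q(α):Q] = φ(107) = 106.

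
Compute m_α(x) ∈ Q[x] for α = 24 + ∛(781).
m_α(x) = x^3 - 72x^2 + 1728x - 14605

Set β = α - 24 = ∛(781), so β^3 = 781. Then (α - 24)^3 - 781 = 0, i.e. α is a root of g(x) = (x - 24)^3 - 781 = x^3 - 72x^2 + 1728x - 14605. Since g(x) = h(x - 24) where h(x) = x^3 - 781, and h is irreducible over Q (because 781 is not a perfect cube, so h has no rational root, and a monic cubic with no rational root is irreducible), g is also irreducible (irreducibility is preserved under the substitution x → x - 24). Hence m_α(x) = x^3 - 72x^2 + 1728x - 14605.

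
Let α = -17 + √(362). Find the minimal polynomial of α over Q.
m_α(x) = x^2 + 34x - 73

From α + 17 = √(362), squaring gives (α + 17)^2 = 362, i.e. α^2 + 34α + 289 = 362, so α^2 + 34α - 73 = 0. The discriminant of x^2 + 34x - 73 is (34)^2 - 4·(-73) = 1156 + 292 = 1448, and 4·(362) is not a perfect square in Q since 362 is squarefree and ≠ 1. Hence x^2 + 34x - 73 is irreducible over Q and is the minimal polynomial of α.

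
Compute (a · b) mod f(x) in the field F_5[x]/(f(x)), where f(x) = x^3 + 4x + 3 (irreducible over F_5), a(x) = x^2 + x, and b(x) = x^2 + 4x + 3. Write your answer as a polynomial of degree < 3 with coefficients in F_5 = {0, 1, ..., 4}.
a · b ≡ 3x^2 (mod f(x))

Multiply in F_5[x]: a(x)·b(x) = (x^2 + x)·(x^2 + 4x + 3) = x^4 + 2x^2 + 3x. This has degree ≥ 3, so divide by f(x) over F_5: x^4 + 2x^2 + 3x = (x)·(x^3 + 4x + 3) + (3x^2). Hence a·b ≡ 3x^2 (mod f). (F_5[x]/(f) is a field with 5^3 = 125 elements since f is irreducible of degree 3.)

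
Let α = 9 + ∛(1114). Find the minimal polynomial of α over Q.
m_α(x) = x^3 - 27x^2 + 243x - 1843

Set β = α - 9 = ∛(1114), so β^3 = 1114. Then (α - 9)^3 - 1114 = 0, i.e. α is a root of g(x) = (x - 9)^3 - 1114 = x^3 - 27x^2 + 243x - 1843. Since g(x) = h(x - 9) where h(x) = x^3 - 1114, and h is irreducible over Q (because 1114 is not a perfect cube, so h has no rational root, and a monic cubic with no rational root is irreducible), g is also irreducible (irreducibility is preserved under the substitution x → x - 9). Hence m_α(x) = x^3 - 27x^2 + 243x - 1843.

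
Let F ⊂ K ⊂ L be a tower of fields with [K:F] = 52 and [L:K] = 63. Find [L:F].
[L:F] = 3276

The tower law says that for any tower of field extensions F ⊂ K ⊂ L with finite degrees, [L:F] = [L:K] · [K:F]. Here this gives [L:F] = 63 · 52 = 3276.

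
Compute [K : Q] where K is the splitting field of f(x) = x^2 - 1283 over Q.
[K : Q] = 2

f(x) = x^2 - 1283 factors as (x - √1283)(x + √1283). The splitting field is K = Q(√1283). Since 1283 is squarefree and > 1, it is not a perfect square, so x^2 - 1283 is irreducible over Q and [Q(√1283) : Q] = 2. Hence [K : Q] = 2.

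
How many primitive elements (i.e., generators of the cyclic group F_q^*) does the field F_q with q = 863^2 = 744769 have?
There are φ(744768) = 247680 primitive elements

F_q^* is cyclic of order q - 1 = 744768. A cyclic group of order m has exactly φ(m) generators. Here m = 744768 = 2^6 · 3^3 · 431, so the number of primitive elements is φ(744768) = 247680.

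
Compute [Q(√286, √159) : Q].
[Q(√286, √159) : Q] = 4

[Q(√286):Q] = 2 (min poly x^2 - 286, irreducible since 286 is squarefree > 1). For the top step, suppose √159 ∈ Q(√286), say √159 = c + d√286 with c, d ∈ Q. Squaring: 159 = c^2 + 286d^2 + 2cd√286. Since √286 ∉ Q this forces 2cd = 0. If d = 0 then √159 = c ∈ Q, contradicting 159 squarefree > 1. If c = 0 then 159 = 286d^2, so 286·159 = (286d)^2 is a perfect square in Q — but 286·159 = 45474 is not a perfect square (since 286 and 159 are distinct squarefree integers). Contradiction. Hence √159 ∉ Q(√286), so x^2 - 159 stays irreducible over Q(√286) and [Q(√286, √159) : Q(√286)] = 2. By the tower law, [Q(√286, √159) : Q] = 2 · 2 = 4.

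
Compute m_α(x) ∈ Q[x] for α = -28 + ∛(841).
m_α(x) = x^3 + 84x^2 + 2352x + 21111

Set β = α + 28 = ∛(841), so β^3 = 841. Then (α + 28)^3 - 841 = 0, i.e. α is a root of g(x) = (x + 28)^3 - 841 = x^3 + 84x^2 + 2352x + 21111. Since g(x) = h(x + 28) where h(x) = x^3 - 841, and h is irreducible over Q (because 841 is not a perfect cube, so h has no rational root, and a monic cubic with no rational root is irreducible), g is also irreducible (irreducibility is preserved under the substitution x → x + 28). Hence m_α(x) = x^3 + 84x^2 + 2352x + 21111.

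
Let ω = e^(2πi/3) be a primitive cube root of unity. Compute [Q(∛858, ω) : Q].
[Q(∛858, ω) : Q] = 6

[Q(∛858):Q] = 3 (min poly x^3 - 858, irreducible since 858 is not a perfect cube). [Q(ω):Q] = 2 (min poly x^2 + x + 1). Since Q(∛858) ⊂ R and ω ∉ R, we have ω ∉ Q(∛858), so x^2 + x + 1 remains irreducible over Q(∛858) and [Q(∛858, ω) : Q(∛858)] = 2. By the tower law, [Q(∛858, ω) : Q] = 3 · 2 = 6. (In fact Q(∛858, ω) is the splitting field of x^3 - 858 over Q.)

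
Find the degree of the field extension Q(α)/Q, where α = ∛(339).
[Q(α):Q] = 3

The minimal polynomial of α is x^3 - 339, irreducible over Q since 339 is not a perfect cube (so x^3 - 339 has no rational root). Hence [Q(α):Q] = deg(m_α) = 3.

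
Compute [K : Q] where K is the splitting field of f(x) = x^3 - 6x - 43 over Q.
[K : Q] = 6

By the rational root test, any rational root of the monic integer polynomial f(x) = x^3 - 6x - 43 must be an integer dividing the constant term -43, i.e. one of ±{1, 43}. Evaluating: f(1) = -48, f(-1) = -38, f(43) = 79206, f(-43) = -79292; none is 0, so f has no rational root and is therefore irreducible over Q (a cubic with no linear factor over a field is irreducible). For an irreducible cubic, the Galois group is A_3 or S_3 according as the discriminant disc(f) = -4a^3 - 27b^2 = -4·(-6)^3 - 27·(-43)^2 = -49059 is or is not a square in Q. Here disc(f) = -49059 is not a perfect square in Q, so the Galois group of f over Q is not contained in A_3 and must be all of S_3. The splitting field has degree |S_3| = 6 over Q, so [K : Q] = 6.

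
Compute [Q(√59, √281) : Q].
[Q(√59, √281) : Q] = 4

[Q(√59):Q] = 2 (min poly x^2 - 59, irreducible since 59 is squarefree > 1). For the top step, suppose √281 ∈ Q(√59), say √281 = c + d√59 with c, d ∈ Q. Squaring: 281 = c^2 + 59d^2 + 2cd√59. Since √59 ∉ Q this forces 2cd = 0. If d = 0 then √281 = c ∈ Q, contradicting 281 squarefree > 1. If c = 0 then 281 = 59d^2, so 59·281 = (59d)^2 is a perfect square in Q — but 59·281 = 16579 is not a perfect square (since 59 and 281 are distinct squarefree integers). Contradiction. Hence √281 ∉ Q(√59), so x^2 - 281 stays irreducible over Q(√59) and [Q(√59, √281) : Q(√59)] = 2. By the tower law, [Q(√59, √281) : Q] = 2 · 2 = 4.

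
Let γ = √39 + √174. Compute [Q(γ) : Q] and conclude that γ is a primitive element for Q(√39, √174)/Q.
[Q(γ) : Q] = 4 (equivalently, Q(γ) = Q(√39, √174))

Obviously Q(γ) ⊆ Q(√39, √174), and [Q(√39, √174):Q] = 4 (since 39, 174 are distinct squarefree integers > 1 with 6786 not a perfect square). To show equality we compute the minimal polynomial of γ. From γ = √39 + √174: γ^2 = 39 + 2√(6786) + 174 = 213 + 2√(6786), so γ^2 - 213 = 2√(6786); squaring, (γ^2 - 213)^2 = 4·6786, i.e. γ^4 - 426γ^2 + 45369 - 27144 = 0, i.e. γ^4 - 426γ^2 + 18225 = 0. So γ is a root of x^4 - 426x^2 + 18225. This polynomial is irreducible over Q: it has no rational root (each ±√39 ± √174 is irrational), and any factorization into two quadratics over Q would force √(6786) ∈ Q (pairing opposite roots) or √39, √174 ∈ Q (other pairings), all impossible. Hence [Q(γ):Q] = 4 = [Q(√39, √174):Q], so Q(γ) = Q(√39, √174).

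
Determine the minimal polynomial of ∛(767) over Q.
m_α(x) = x^3 - 767

α satisfies α^3 = 767, so x^3 - 767 annihilates α. By the rational root test, a rational root p/q (in lowest terms) of x^3 - 767 would satisfy p^3 = 767 q^3, forcing q = 1 and p^3 = 767; but 767 is not a perfect cube, contradiction. A monic cubic over Q with no rational root is irreducible (any nontrivial factorization would include a linear factor). Hence x^3 - 767 is the minimal polynomial of α, and in particular [Q(α):Q] = 3.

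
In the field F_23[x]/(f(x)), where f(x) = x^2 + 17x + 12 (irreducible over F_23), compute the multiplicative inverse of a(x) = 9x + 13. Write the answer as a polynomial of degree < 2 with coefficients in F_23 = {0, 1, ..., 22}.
a(x)^(-1) ≡ 20x + 7 (mod f(x))

Since f is irreducible over F_23, F_23[x]/(f) is a field and a(x) ≠ 0 has an inverse. Apply the extended Euclidean algorithm to f(x) and a(x) in F_23[x]: f(x) = (18x + 4)·a(x) + (6). The last nonzero remainder is the constant 6 = gcd(f, a) in F_23. Back-substituting through the division chain expresses 6 = s(x)·a(x) + t(x)·f(x) with s(x) ≡ 5x + 19 (mod f), so (5x + 19)·a(x) ≡ 6 (mod f). Multiplying by 6^(-1) ≡ 4 in F_23 gives a(x)^(-1) ≡ 4·(5x + 19) ≡ 20x + 7 (mod f). Check: (9x + 13)·(20x + 7) = 19x^2 + x + 22 ≡ 1 (mod x^2 + 17x + 12).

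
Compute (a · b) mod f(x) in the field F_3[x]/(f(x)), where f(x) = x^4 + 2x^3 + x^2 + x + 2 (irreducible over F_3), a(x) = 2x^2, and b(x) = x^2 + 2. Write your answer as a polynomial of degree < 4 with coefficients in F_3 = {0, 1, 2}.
a · b ≡ 2x^3 + 2x^2 + x + 2 (mod f(x))

Multiply in F_3[x]: a(x)·b(x) = (2x^2)·(x^2 + 2) = 2x^4 + x^2. This has degree ≥ 4, so divide by f(x) over F_3: 2x^4 + x^2 = (2)·(x^4 + 2x^3 + x^2 + x + 2) + (2x^3 + 2x^2 + x + 2). Hence a·b ≡ 2x^3 + 2x^2 + x + 2 (mod f). (F_3[x]/(f) is a field with 3^4 = 81 elements since f is irreducible of degree 4.)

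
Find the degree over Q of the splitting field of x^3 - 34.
[K : Q] = 6

The roots of x^3 - 34 are ∛34, ω∛34, ω^2∛34 where ω = e^(2πi/3) is a primitive cube root of unity, so K = Q(∛34, ω). Now [Q(∛34):Q] = 3 (since 34 is not a perfect cube, x^3 - 34 is irreducible) and [Q(ω):Q] = 2. Both 2 and 3 divide [K:Q], and [K:Q] ≤ 3·2 = 6, so [K:Q] = 6. (Equivalently: Q(∛34) ⊂ R but ω ∉ R, so [K : Q(∛34)] = 2.)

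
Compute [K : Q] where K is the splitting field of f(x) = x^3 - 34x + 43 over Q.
[K : Q] = 6

By the rational root test, any rational root of the monic integer polynomial f(x) = x^3 - 34x + 43 must be an integer dividing the constant term 43, i.e. one of ±{1, 43}. Evaluating: f(1) = 10, f(-1) = 76, f(43) = 78088, f(-43) = -78002; none is 0, so f has no rational root and is therefore irreducible over Q (a cubic with no linear factor over a field is irreducible). For an irreducible cubic, the Galois group is A_3 or S_3 according as the discriminant disc(f) = -4a^3 - 27b^2 = -4·(-34)^3 - 27·(43)^2 = 107293 is or is not a square in Q. Here disc(f) = 107293 is not a perfect square in Q, so the Galois group of f over Q is not contained in A_3 and must be all of S_3. The splitting field has degree |S_3| = 6 over Q, so [K : Q] = 6.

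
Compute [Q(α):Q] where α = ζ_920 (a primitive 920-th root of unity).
[Q(α):Q] = 352

The minimal polynomial of ζ_920 over Q is the 920-th cyclotomic polynomial Φ_920(x), which is irreducible over Q and has degree φ(920) = 352. Hence [Q(α):Q] = φ(920) = 352.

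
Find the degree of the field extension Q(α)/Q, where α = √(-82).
[Q(α):Q] = 2

[Q(α):Q] equals the degree of the minimal polynomial of α. Here α^2 = -82 and x^2 + 82 is irreducible (d = -82 is squarefree, ≠ 1, hence not a square), so deg(m_α) = 2. Thus [Q(α):Q] = 2.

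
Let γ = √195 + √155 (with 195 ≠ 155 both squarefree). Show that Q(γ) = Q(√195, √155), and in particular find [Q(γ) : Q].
[Q(γ) : Q] = 4 (equivalently, Q(γ) = Q(√195, √155))

Obviously Q(γ) ⊆ Q(√195, √155), and [Q(√195, √155):Q] = 4 (since 195, 155 are distinct squarefree integers > 1 with 30225 not a perfect square). To show equality we compute the minimal polynomial of γ. From γ = √195 + √155: γ^2 = 195 + 2√(30225) + 155 = 350 + 2√(30225), so γ^2 - 350 = 2√(30225); squaring, (γ^2 - 350)^2 = 4·30225, i.e. γ^4 - 700γ^2 + 122500 - 120900 = 0, i.e. γ^4 - 700γ^2 + 1600 = 0. So γ is a root of x^4 - 700x^2 + 1600. This polynomial is irreducible over Q: it has no rational root (each ±√195 ± √155 is irrational), and any factorization into two quadratics over Q would force √(30225) ∈ Q (pairing opposite roots) or √195, √155 ∈ Q (other pairings), all impossible. Hence [Q(γ):Q] = 4 = [Q(√195, √155):Q], so Q(γ) = Q(√195, √155).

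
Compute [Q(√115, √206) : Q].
[Q(√115, √206) : Q] = 4

[Q(√115):Q] = 2 (min poly x^2 - 115, irreducible since 115 is squarefree > 1). For the top step, suppose √206 ∈ Q(√115), say √206 = c + d√115 with c, d ∈ Q. Squaring: 206 = c^2 + 115d^2 + 2cd√115. Since √115 ∉ Q this forces 2cd = 0. If d = 0 then √206 = c ∈ Q, contradicting 206 squarefree > 1. If c = 0 then 206 = 115d^2, so 115·206 = (115d)^2 is a perfect square in Q — but 115·206 = 23690 is not a perfect square (since 115 and 206 are distinct squarefree integers). Contradiction. Hence √206 ∉ Q(√115), so x^2 - 206 stays irreducible over Q(√115) and [Q(√115, √206) : Q(√115)] = 2. By the tower law, [Q(√115, √206) : Q] = 2 · 2 = 4.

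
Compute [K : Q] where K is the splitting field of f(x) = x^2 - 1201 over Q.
[K : Q] = 2

f(x) = x^2 - 1201 factors as (x - √1201)(x + √1201). The splitting field is K = Q(√1201). Since 1201 is squarefree and > 1, it is not a perfect square, so x^2 - 1201 is irreducible over Q and [Q(√1201) : Q] = 2. Hence [K : Q] = 2.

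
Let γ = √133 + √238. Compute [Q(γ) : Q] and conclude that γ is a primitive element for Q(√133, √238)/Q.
[Q(γ) : Q] = 4 (equivalently, Q(γ) = Q(√133, √238))

Obviously Q(γ) ⊆ Q(√133, √238), and [Q(√133, √238):Q] = 4 (since 133, 238 are distinct squarefree integers > 1 with 31654 not a perfect square). To show equality we compute the minimal polynomial of γ. From γ = √133 + √238: γ^2 = 133 + 2√(31654) + 238 = 371 + 2√(31654), so γ^2 - 371 = 2√(31654); squaring, (γ^2 - 371)^2 = 4·31654, i.e. γ^4 - 742γ^2 + 137641 - 126616 = 0, i.e. γ^4 - 742γ^2 + 11025 = 0. So γ is a root of x^4 - 742x^2 + 11025. This polynomial is irreducible over Q: it has no rational root (each ±√133 ± √238 is irrational), and any factorization into two quadratics over Q would force √(31654) ∈ Q (pairing opposite roots) or √133, √238 ∈ Q (other pairings), all impossible. Hence [Q(γ):Q] = 4 = [Q(√133, √238):Q], so Q(γ) = Q(√133, √238).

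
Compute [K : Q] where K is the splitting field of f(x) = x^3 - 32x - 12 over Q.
[K : Q] = 6

By the rational root test, any rational root of the monic integer polynomial f(x) = x^3 - 32x - 12 must be an integer dividing the constant term -12, i.e. one of ±{1, 2, 3, 4, 6, 12}. Evaluating: f(1) = -43, f(-1) = 19, f(2) = -68, f(-2) = 44, f(3) = -81, f(-3) = 57, f(4) = -76, f(-4) = 52, f(6) = 12, f(-6) = -36, f(12) = 1332, f(-12) = -1356; none is 0, so f has no rational root and is therefore irreducible over Q (a cubic with no linear factor over a field is irreducible). For an irreducible cubic, the Galois group is A_3 or S_3 according as the discriminant disc(f) = -4a^3 - 27b^2 = -4·(-32)^3 - 27·(-12)^2 = 127184 is or is not a square in Q. Here disc(f) = 127184 is not a perfect square in Q, so the Galois group of f over Q is not contained in A_3 and must be all of S_3. The splitting field has degree |S_3| = 6 over Q, so [K : Q] = 6.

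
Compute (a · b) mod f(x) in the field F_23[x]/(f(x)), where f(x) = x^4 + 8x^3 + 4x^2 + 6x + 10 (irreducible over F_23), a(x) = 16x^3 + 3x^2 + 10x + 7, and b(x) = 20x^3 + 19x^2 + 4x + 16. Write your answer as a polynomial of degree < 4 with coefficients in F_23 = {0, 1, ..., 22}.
a · b ≡ 9x^3 + 19x^2 + 4x + 13 (mod f(x))

Multiply in F_23[x]: a(x)·b(x) = (16x^3 + 3x^2 + 10x + 7)·(20x^3 + 19x^2 + 4x + 16) = 21x^6 + 19x^5 + 22x^4 + 14x^2 + 4x + 20. This has degree ≥ 4, so divide by f(x) over F_23: 21x^6 + 19x^5 + 22x^4 + 14x^2 + 4x + 20 = (21x^2 + 12x + 3)·(x^4 + 8x^3 + 4x^2 + 6x + 10) + (9x^3 + 19x^2 + 4x + 13). Hence a·b ≡ 9x^3 + 19x^2 + 4x + 13 (mod f). (F_23[x]/(f) is a field with 23^4 = 279841 elements since f is irreducible of degree 4.)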